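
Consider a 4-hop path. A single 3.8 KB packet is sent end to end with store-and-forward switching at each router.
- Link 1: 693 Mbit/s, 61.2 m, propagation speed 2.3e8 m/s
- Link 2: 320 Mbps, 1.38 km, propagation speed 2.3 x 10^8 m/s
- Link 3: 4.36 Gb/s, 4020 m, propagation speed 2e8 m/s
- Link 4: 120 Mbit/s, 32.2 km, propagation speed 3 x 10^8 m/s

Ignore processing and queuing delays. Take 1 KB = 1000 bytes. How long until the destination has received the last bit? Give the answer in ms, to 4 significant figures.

0.5329 ms

L = 30400 bits.
Transmission delays (L/R per hop): 0.0438672, 0.095, 0.00697248, 0.253333 ms; sum = 0.399173 ms.
Propagation delays (d/s per hop): 0.000266087, 0.006, 0.0201, 0.107333 ms; sum = 0.133699 ms.
End-to-end = 0.5329 ms.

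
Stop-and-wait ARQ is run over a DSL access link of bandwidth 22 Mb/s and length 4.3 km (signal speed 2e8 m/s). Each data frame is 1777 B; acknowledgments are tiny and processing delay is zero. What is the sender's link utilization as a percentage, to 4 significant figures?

93.76 %

t_tx = L/R = 14216/22000000 = 0.000646182 s.
t_prop = 4300/200000000 = 2.15e-05 s; RTT = 4.3e-05 s.
Cycle = t_tx + RTT = 0.000689182 s.
Utilization = t_tx / cycle = 0.000646182/0.000689182 = 93.76 %.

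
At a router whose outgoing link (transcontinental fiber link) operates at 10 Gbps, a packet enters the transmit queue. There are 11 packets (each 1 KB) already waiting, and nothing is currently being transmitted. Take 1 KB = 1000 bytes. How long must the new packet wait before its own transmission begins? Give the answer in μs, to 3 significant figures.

8.80 μs

Each queued packet: L/R = 8000/10000000000 = 0.8 μs.
11 queued → 8.8 μs.
Queuing delay = 8.80 μs.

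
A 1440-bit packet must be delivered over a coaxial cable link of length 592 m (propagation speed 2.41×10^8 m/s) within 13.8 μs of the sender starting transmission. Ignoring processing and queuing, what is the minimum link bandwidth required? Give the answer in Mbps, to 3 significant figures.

Propagation delay = 592 / 241000000 = 2.45643 μs.
Transmission budget = 13.8 − 2.45643 = 11.3436 μs.
R ≥ L / t_tx = 1440 bits / 1.13436e-05 s = 127 Mbps.

127 Mbps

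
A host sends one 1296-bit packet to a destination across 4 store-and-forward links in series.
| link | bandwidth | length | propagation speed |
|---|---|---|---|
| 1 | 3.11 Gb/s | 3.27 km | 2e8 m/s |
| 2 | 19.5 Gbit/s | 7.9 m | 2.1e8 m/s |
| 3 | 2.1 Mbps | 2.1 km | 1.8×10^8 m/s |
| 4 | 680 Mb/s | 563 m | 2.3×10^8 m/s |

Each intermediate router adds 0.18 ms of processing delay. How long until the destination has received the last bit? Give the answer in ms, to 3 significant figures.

Transmission delays (L/R per hop): 0.00041672, 6.64615e-05, 0.617143, 0.00190588 ms; sum = 0.619532 ms.
Propagation delays (d/s per hop): 0.01635, 3.7619e-05, 0.0116667, 0.00244783 ms; sum = 0.0305021 ms.
Processing at 3 router(s): 3 × 0.18 ms = 0.54 ms.
End-to-end = 1.19 ms.

1.19 ms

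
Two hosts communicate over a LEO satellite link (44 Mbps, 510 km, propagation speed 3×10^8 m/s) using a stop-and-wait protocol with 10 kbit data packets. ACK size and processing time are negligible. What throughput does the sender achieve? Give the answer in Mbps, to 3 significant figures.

2.76 Mbps

t_tx = L/R = 10000/44000000 = 0.000227273 s.
t_prop = 510000/300000000 = 0.0017 s; RTT = 0.0034 s.
Cycle = t_tx + RTT = 0.00362727 s.
Throughput = L / cycle = 10000 / 0.00362727 = 2.76 Mbps.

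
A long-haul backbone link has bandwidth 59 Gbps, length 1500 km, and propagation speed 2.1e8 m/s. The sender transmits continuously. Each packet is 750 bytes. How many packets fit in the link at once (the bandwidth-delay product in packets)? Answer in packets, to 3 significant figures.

70200 packets

Propagation delay = 1500000 / 210000000 = 0.00714286 s.
BDP = R × t_prop = 59000000000 × 0.00714286 = 421429000 bits.
In packets of 6000 bits: 70200 packets.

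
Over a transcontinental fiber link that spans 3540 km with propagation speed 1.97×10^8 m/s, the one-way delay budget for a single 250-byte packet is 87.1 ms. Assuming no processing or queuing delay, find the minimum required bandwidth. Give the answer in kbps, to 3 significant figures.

28.9 kbps

L = 2000 bits.
Propagation delay = 3540000 / 197000000 = 17.9695 ms.
Transmission budget = 87.1 − 17.9695 = 69.1305 ms.
R ≥ L / t_tx = 2000 bits / 0.0691305 s = 28.9 kbps.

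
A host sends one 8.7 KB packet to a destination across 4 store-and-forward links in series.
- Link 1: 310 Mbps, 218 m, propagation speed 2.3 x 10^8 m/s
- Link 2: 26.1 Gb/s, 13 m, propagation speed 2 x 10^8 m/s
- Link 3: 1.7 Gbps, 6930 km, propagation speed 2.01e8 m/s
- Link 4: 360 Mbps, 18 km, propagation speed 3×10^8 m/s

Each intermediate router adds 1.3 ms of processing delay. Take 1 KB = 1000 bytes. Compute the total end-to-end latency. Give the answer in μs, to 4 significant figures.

L = 69600 bits.
Transmission delays (L/R per hop): 224.516, 2.66667, 40.9412, 193.333 μs; sum = 461.457 μs.
Propagation delays (d/s per hop): 0.947826, 0.065, 34477.6, 60 μs; sum = 34538.6 μs.
Processing at 3 router(s): 3 × 1.3 ms = 3900 μs.
End-to-end = 38900 μs.

38900 μs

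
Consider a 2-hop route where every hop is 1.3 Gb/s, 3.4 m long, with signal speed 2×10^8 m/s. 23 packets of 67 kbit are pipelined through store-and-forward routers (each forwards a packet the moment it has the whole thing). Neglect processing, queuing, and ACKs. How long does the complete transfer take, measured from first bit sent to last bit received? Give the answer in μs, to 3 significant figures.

1240 μs

Per-hop transmission t_tx = L/R = 67000/1300000000 = 51.5385 μs.
Per-hop propagation t_prop = 3.4/200000000 = 0.017 μs.
Pipeline fill: first packet needs 2·t_tx to clear all hops; remaining 22 packets each add one t_tx.
Total = (2+23-1)·t_tx + 2·t_prop = 24·51.5385 + 2·0.017 = 1240 μs.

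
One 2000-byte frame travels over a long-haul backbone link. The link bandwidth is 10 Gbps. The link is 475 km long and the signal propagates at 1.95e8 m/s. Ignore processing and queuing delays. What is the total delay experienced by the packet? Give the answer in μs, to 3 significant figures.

L = 2000 × 8 = 16000 bits.
Transmission delay = L/R = 16000 / 10000000000 = 1.6 μs.
Propagation delay = d/s = 475000 m / 195000000 m/s = 2435.9 μs.
Total = 2440 μs.

2440 μs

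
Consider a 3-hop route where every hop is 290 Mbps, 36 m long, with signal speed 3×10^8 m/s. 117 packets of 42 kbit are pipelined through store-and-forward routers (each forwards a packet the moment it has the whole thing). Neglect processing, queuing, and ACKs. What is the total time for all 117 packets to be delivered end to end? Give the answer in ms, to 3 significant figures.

17.2 ms

Per-hop transmission t_tx = L/R = 42000/290000000 = 0.144828 ms.
Per-hop propagation t_prop = 36/300000000 = 0.00012 ms.
Pipeline fill: first packet needs 3·t_tx to clear all hops; remaining 116 packets each add one t_tx.
Total = (3+117-1)·t_tx + 3·t_prop = 119·0.144828 + 3·0.00012 = 17.2 ms.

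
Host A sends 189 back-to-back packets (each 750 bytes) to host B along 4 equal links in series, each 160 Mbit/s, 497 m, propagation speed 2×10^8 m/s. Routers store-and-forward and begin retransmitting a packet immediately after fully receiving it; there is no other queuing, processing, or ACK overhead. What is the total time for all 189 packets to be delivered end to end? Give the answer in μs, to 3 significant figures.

Per-hop transmission t_tx = L/R = 6000/160000000 = 37.5 μs.
Per-hop propagation t_prop = 497/200000000 = 2.485 μs.
Pipeline fill: first packet needs 4·t_tx to clear all hops; remaining 188 packets each add one t_tx.
Total = (4+189-1)·t_tx + 4·t_prop = 192·37.5 + 4·2.485 = 7210 μs.

7210 μs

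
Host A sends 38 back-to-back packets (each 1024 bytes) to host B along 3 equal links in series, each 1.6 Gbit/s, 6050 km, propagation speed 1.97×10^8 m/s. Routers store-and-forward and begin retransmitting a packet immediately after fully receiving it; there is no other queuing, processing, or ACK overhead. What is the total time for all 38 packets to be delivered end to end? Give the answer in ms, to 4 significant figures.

92.34 ms

Per-hop transmission t_tx = L/R = 8192/1600000000 = 0.00512 ms.
Per-hop propagation t_prop = 6050000/197000000 = 30.7107 ms.
Pipeline fill: first packet needs 3·t_tx to clear all hops; remaining 37 packets each add one t_tx.
Total = (3+38-1)·t_tx + 3·t_prop = 40·0.00512 + 3·30.7107 = 92.34 ms.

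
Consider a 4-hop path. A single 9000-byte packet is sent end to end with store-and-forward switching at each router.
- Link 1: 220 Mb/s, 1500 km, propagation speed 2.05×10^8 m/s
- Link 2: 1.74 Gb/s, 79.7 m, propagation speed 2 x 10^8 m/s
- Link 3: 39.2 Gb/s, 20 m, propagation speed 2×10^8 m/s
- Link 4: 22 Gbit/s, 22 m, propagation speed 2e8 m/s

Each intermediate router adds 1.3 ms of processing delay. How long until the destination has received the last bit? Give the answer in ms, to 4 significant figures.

11.59 ms

L = 9000 × 8 = 72000 bits.
Transmission delays (L/R per hop): 0.327273, 0.0413793, 0.00183673, 0.00327273 ms; sum = 0.373761 ms.
Propagation delays (d/s per hop): 7.31707, 0.0003985, 0.0001, 0.00011 ms; sum = 7.31768 ms.
Processing at 3 router(s): 3 × 1.3 ms = 3.9 ms.
End-to-end = 11.59 ms.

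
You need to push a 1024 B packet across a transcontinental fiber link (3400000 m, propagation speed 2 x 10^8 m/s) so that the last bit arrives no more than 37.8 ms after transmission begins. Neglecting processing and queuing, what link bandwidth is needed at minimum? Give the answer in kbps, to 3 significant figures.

394 kbps

L = 8192 bits.
Propagation delay = 3400000 / 200000000 = 17 ms.
Transmission budget = 37.8 − 17 = 20.8 ms.
R ≥ L / t_tx = 8192 bits / 0.0208 s = 394 kbps.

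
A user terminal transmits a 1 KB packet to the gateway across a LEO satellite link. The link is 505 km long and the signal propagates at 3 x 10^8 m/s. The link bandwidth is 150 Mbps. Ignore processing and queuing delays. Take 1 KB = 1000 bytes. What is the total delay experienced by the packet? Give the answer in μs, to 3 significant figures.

L = 8000 bits.
Transmission delay = L/R = 8000 / 150000000 = 53.3333 μs.
Propagation delay = d/s = 505000 m / 300000000 m/s = 1683.33 μs.
Total = 1740 μs.

1740 μs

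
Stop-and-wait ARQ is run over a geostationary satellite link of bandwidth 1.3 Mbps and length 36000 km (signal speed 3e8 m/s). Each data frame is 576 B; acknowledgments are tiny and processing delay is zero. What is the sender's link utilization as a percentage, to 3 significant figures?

t_tx = L/R = 4608/1300000 = 0.00354462 s.
t_prop = 36000000/300000000 = 0.12 s; RTT = 0.24 s.
Cycle = t_tx + RTT = 0.243545 s.
Utilization = t_tx / cycle = 0.00354462/0.243545 = 1.46 %.

1.46 %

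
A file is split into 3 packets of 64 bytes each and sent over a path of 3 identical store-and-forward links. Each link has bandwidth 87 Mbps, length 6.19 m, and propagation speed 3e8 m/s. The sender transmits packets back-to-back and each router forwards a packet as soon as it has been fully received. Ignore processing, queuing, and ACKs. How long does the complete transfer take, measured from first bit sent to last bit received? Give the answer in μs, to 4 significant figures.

Per-hop transmission t_tx = L/R = 512/87000000 = 5.88506 μs.
Per-hop propagation t_prop = 6.19/300000000 = 0.0206333 μs.
Pipeline fill: first packet needs 3·t_tx to clear all hops; remaining 2 packets each add one t_tx.
Total = (3+3-1)·t_tx + 3·t_prop = 5·5.88506 + 3·0.0206333 = 29.49 μs.

29.49 μs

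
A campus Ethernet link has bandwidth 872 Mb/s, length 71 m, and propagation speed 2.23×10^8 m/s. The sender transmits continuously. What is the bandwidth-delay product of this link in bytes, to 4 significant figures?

Propagation delay = 71 / 223000000 = 3.18386e-07 s.
BDP = R × t_prop = 872000000 × 3.18386e-07 = 277.632 bits.
In bytes: 277.632/8 = 34.70 bytes.

34.70 bytes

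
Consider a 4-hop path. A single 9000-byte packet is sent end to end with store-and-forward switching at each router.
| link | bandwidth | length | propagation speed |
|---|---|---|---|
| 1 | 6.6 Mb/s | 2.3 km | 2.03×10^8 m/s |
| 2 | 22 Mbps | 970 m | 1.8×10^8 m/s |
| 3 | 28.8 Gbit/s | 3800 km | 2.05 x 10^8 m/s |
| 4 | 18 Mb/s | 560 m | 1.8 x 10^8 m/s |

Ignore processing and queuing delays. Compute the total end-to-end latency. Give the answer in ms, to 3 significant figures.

L = 9000 × 8 = 72000 bits.
Transmission delays (L/R per hop): 10.9091, 3.27273, 0.0025, 4 ms; sum = 18.1843 ms.
Propagation delays (d/s per hop): 0.01133, 0.00538889, 18.5366, 0.00311111 ms; sum = 18.5564 ms.
End-to-end = 36.7 ms.

36.7 ms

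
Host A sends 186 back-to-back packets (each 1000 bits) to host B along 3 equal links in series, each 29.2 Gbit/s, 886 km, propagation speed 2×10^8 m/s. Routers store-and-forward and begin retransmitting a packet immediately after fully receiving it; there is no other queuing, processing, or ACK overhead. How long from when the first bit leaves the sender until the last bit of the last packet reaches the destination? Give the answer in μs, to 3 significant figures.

13300 μs

Per-hop transmission t_tx = L/R = 1000/29200000000 = 0.0342466 μs.
Per-hop propagation t_prop = 886000/200000000 = 4430 μs.
Pipeline fill: first packet needs 3·t_tx to clear all hops; remaining 185 packets each add one t_tx.
Total = (3+186-1)·t_tx + 3·t_prop = 188·0.0342466 + 3·4430 = 13300 μs.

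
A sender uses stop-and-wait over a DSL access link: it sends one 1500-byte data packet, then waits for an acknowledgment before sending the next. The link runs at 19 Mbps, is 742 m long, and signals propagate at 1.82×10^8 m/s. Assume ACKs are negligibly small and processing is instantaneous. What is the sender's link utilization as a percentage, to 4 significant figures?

t_tx = L/R = 12000/19000000 = 0.000631579 s.
t_prop = 742/182000000 = 4.07692e-06 s; RTT = 8.15385e-06 s.
Cycle = t_tx + RTT = 0.000639733 s.
Utilization = t_tx / cycle = 0.000631579/0.000639733 = 98.73 %.

98.73 %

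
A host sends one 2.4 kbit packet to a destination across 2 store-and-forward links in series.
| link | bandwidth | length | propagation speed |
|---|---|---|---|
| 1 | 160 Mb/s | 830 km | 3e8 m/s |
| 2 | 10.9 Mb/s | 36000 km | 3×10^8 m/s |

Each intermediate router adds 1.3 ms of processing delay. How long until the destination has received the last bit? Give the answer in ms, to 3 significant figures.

L = 2400 bits.
Transmission delays (L/R per hop): 0.015, 0.220183 ms; sum = 0.235183 ms.
Propagation delays (d/s per hop): 2.76667, 120 ms; sum = 122.767 ms.
Processing at 1 router(s): 1 × 1.3 ms = 1.3 ms.
End-to-end = 124 ms.

124 ms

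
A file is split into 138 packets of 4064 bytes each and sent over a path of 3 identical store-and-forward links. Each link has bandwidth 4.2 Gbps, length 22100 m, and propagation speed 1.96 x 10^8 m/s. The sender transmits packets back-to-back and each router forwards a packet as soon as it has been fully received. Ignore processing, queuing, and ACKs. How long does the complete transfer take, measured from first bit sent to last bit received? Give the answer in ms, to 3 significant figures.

1.42 ms

Per-hop transmission t_tx = L/R = 32512/4200000000 = 0.00774095 ms.
Per-hop propagation t_prop = 22100/196000000 = 0.112755 ms.
Pipeline fill: first packet needs 3·t_tx to clear all hops; remaining 137 packets each add one t_tx.
Total = (3+138-1)·t_tx + 3·t_prop = 140·0.00774095 + 3·0.112755 = 1.42 ms.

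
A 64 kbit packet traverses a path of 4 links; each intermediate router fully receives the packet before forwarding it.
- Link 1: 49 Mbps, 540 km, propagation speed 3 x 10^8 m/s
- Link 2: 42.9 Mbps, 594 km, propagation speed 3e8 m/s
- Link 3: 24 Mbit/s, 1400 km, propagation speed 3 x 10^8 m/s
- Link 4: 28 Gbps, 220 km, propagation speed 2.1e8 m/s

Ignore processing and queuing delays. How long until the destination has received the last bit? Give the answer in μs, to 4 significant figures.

L = 64000 bits.
Transmission delays (L/R per hop): 1306.12, 1491.84, 2666.67, 2.28571 μs; sum = 5466.92 μs.
Propagation delays (d/s per hop): 1800, 1980, 4666.67, 1047.62 μs; sum = 9494.29 μs.
End-to-end = 14960 μs.

14960 μs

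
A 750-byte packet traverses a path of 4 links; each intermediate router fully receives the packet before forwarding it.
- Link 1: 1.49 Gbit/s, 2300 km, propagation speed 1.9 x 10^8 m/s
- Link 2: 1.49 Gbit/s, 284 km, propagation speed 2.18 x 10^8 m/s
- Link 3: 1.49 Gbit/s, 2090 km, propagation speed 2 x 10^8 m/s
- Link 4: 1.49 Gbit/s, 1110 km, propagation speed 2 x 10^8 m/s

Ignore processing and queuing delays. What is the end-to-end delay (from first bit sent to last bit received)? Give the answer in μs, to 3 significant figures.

L = 750 × 8 = 6000 bits.
Transmission delay per hop = L/R = 6000/1490000000 = 4.02685 μs; 4 hops → 16.1074 μs.
Propagation delays (d/s per hop): 12105.3, 1302.75, 10450, 5550 μs; sum = 29408 μs.
End-to-end = 29400 μs.

29400 μs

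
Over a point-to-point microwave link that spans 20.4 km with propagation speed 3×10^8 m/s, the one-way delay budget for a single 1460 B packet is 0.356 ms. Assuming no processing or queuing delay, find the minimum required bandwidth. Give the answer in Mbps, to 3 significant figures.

40.6 Mbps

L = 11680 bits.
Propagation delay = 20400 / 300000000 = 0.068 ms.
Transmission budget = 0.356 − 0.068 = 0.288 ms.
R ≥ L / t_tx = 11680 bits / 0.000288 s = 40.6 Mbps.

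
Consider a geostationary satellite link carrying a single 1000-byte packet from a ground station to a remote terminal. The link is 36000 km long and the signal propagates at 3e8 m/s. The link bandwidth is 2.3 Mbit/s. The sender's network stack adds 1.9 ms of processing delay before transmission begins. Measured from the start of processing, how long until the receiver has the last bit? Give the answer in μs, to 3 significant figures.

L = 1000 × 8 = 8000 bits.
Transmission delay = L/R = 8000 / 2300000 = 3478.26 μs.
Propagation delay = d/s = 36000000 m / 300000000 m/s = 120000 μs.
Plus processing delay 1.9 ms = 1900 μs.
Total = 125000 μs.

125000 μs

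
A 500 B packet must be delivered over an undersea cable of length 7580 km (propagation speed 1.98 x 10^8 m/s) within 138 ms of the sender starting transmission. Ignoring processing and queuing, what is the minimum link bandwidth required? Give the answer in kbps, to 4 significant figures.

40.11 kbps

L = 4000 bits.
Propagation delay = 7580000 / 198000000 = 38.2828 ms.
Transmission budget = 138 − 38.2828 = 99.7172 ms.
R ≥ L / t_tx = 4000 bits / 0.0997172 s = 40.11 kbps.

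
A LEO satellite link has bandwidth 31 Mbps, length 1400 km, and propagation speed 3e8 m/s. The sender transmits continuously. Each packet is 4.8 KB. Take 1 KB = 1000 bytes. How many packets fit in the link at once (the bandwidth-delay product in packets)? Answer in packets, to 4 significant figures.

Propagation delay = 1400000 / 300000000 = 0.00466667 s.
BDP = R × t_prop = 31000000 × 0.00466667 = 144667 bits.
In packets of 38400 bits: 3.767 packets.

3.767 packets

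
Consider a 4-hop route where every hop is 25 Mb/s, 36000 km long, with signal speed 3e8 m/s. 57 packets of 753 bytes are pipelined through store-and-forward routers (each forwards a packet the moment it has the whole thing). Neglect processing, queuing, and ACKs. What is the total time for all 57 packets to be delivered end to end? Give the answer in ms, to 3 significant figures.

494 ms

Per-hop transmission t_tx = L/R = 6024/25000000 = 0.24096 ms.
Per-hop propagation t_prop = 36000000/300000000 = 120 ms.
Pipeline fill: first packet needs 4·t_tx to clear all hops; remaining 56 packets each add one t_tx.
Total = (4+57-1)·t_tx + 4·t_prop = 60·0.24096 + 4·120 = 494 ms.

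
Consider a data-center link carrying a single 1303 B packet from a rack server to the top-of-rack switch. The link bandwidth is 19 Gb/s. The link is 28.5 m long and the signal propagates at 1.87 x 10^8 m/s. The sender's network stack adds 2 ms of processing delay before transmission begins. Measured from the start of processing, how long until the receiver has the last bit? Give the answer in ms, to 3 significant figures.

L = 1303 × 8 = 10424 bits.
Transmission delay = L/R = 10424 / 19000000000 = 0.000548632 ms.
Propagation delay = d/s = 28.5 m / 187000000 m/s = 0.000152406 ms.
Plus processing delay 2 ms = 2 ms.
Total = 2.00 ms.

2.00 ms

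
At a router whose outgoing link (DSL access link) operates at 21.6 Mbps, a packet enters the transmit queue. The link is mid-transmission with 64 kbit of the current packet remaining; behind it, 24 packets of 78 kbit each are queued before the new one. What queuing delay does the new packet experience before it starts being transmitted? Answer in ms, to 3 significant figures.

Each queued packet: L/R = 78000/21600000 = 3.61111 ms.
24 queued → 86.6667 ms.
Plus remaining 64000 bits of current packet: 2.96296 ms.
Queuing delay = 89.6 ms.

89.6 ms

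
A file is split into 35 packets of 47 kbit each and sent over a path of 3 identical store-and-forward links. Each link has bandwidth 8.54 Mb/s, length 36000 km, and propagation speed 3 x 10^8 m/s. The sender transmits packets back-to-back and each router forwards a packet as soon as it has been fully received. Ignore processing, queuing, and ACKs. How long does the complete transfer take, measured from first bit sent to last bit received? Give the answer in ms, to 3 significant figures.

Per-hop transmission t_tx = L/R = 47000/8540000 = 5.50351 ms.
Per-hop propagation t_prop = 36000000/300000000 = 120 ms.
Pipeline fill: first packet needs 3·t_tx to clear all hops; remaining 34 packets each add one t_tx.
Total = (3+35-1)·t_tx + 3·t_prop = 37·5.50351 + 3·120 = 564 ms.

564 ms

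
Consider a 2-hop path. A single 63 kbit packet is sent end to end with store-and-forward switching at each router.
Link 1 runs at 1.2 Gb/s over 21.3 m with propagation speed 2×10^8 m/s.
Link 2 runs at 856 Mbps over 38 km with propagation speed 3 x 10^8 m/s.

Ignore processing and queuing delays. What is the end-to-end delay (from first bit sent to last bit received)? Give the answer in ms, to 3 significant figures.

L = 63000 bits.
Transmission delays (L/R per hop): 0.0525, 0.0735981 ms; sum = 0.126098 ms.
Propagation delays (d/s per hop): 0.0001065, 0.126667 ms; sum = 0.126773 ms.
End-to-end = 0.253 ms.

0.253 ms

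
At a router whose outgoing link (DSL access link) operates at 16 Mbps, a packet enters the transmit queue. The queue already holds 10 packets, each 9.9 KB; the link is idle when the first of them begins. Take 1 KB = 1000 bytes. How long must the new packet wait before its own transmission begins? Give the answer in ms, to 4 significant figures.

49.50 ms

Each queued packet: L/R = 79200/16000000 = 4.95 ms.
10 queued → 49.5 ms.
Queuing delay = 49.50 ms.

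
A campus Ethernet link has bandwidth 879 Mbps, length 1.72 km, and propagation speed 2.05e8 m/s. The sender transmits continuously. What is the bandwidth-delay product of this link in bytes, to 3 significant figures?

922 bytes

Propagation delay = 1720 / 2.05e+08 = 8.39024e-06 s.
BDP = R × t_prop = 879000000 × 8.39024e-06 = 7375.02 bits.
In bytes: 7375.02/8 = 922 bytes.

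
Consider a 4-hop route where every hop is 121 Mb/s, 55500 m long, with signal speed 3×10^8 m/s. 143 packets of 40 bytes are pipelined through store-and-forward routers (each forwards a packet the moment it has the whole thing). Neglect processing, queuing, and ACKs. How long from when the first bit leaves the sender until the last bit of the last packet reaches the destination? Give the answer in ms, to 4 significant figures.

1.126 ms

Per-hop transmission t_tx = L/R = 320/121000000 = 0.00264463 ms.
Per-hop propagation t_prop = 55500/300000000 = 0.185 ms.
Pipeline fill: first packet needs 4·t_tx to clear all hops; remaining 142 packets each add one t_tx.
Total = (4+143-1)·t_tx + 4·t_prop = 146·0.00264463 + 4·0.185 = 1.126 ms.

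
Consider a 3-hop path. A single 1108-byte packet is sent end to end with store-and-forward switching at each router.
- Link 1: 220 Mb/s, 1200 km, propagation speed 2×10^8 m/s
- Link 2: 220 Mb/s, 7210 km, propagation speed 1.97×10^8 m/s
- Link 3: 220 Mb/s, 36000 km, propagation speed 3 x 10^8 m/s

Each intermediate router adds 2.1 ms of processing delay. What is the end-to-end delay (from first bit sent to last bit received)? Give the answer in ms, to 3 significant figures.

L = 1108 × 8 = 8864 bits.
Transmission delay per hop = L/R = 8864/220000000 = 0.0402909 ms; 3 hops → 0.120873 ms.
Propagation delays (d/s per hop): 6, 36.599, 120 ms; sum = 162.599 ms.
Processing at 2 router(s): 2 × 2.1 ms = 4.2 ms.
End-to-end = 167 ms.

167 ms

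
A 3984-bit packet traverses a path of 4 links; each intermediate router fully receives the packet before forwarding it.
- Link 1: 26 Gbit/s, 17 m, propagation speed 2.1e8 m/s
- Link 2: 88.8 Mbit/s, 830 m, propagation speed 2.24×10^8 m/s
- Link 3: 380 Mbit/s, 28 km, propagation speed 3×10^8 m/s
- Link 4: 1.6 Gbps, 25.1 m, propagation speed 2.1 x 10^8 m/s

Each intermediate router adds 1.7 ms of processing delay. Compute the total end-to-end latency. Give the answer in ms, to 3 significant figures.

Transmission delays (L/R per hop): 0.000153231, 0.0448649, 0.0104842, 0.00249 ms; sum = 0.0579923 ms.
Propagation delays (d/s per hop): 8.09524e-05, 0.00370536, 0.0933333, 0.000119524 ms; sum = 0.0972392 ms.
Processing at 3 router(s): 3 × 1.7 ms = 5.1 ms.
End-to-end = 5.26 ms.

5.26 ms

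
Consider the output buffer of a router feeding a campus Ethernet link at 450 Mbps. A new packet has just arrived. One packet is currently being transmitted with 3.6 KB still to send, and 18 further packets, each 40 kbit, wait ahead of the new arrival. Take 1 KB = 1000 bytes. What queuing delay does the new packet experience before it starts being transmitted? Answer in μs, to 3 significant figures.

Each queued packet: L/R = 40000/450000000 = 88.8889 μs.
18 queued → 1600 μs.
Plus remaining 28800 bits of current packet: 64 μs.
Queuing delay = 1660 μs.

1660 μs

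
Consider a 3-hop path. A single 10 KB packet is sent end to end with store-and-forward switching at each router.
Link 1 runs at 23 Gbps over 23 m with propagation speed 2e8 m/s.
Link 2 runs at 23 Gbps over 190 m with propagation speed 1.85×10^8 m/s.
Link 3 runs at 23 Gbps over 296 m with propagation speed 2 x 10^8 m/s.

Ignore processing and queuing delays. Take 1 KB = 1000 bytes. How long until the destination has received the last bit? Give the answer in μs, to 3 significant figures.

L = 80000 bits.
Transmission delay per hop = L/R = 80000/23000000000 = 3.47826 μs; 3 hops → 10.4348 μs.
Propagation delays (d/s per hop): 0.115, 1.02703, 1.48 μs; sum = 2.62203 μs.
End-to-end = 13.1 μs.

13.1 μs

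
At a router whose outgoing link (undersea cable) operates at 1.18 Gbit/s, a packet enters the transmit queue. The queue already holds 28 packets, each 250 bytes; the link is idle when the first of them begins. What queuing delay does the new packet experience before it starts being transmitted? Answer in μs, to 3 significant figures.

Each queued packet: L/R = 2000/1180000000 = 1.69492 μs.
28 queued → 47.4576 μs.
Queuing delay = 47.5 μs.

47.5 μs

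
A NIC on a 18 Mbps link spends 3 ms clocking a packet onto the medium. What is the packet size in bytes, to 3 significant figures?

L = R × t_tx = 18000000 b/s × 0.003 s = 54000 bits.
In bytes: 54000 / 8 = 6750 bytes.

6750 bytes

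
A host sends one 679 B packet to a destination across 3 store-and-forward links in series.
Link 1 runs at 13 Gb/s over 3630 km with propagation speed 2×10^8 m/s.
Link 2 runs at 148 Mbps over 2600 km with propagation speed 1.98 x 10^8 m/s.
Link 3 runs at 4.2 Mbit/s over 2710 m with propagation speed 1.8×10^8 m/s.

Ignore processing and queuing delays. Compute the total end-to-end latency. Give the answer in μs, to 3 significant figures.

32600 μs

L = 679 × 8 = 5432 bits.
Transmission delays (L/R per hop): 0.417846, 36.7027, 1293.33 μs; sum = 1330.45 μs.
Propagation delays (d/s per hop): 18150, 13131.3, 15.0556 μs; sum = 31296.4 μs.
End-to-end = 32600 μs.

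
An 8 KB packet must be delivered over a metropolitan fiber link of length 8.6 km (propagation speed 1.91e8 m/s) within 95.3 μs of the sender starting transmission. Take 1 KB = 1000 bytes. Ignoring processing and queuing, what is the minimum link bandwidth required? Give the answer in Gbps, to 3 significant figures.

1.27 Gbps

L = 64000 bits.
Propagation delay = 8600 / 191000000 = 45.0262 μs.
Transmission budget = 95.3 − 45.0262 = 50.2738 μs.
R ≥ L / t_tx = 64000 bits / 5.02738e-05 s = 1.27 Gbps.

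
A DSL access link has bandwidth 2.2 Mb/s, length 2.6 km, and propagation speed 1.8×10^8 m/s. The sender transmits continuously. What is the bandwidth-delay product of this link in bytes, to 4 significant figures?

3.972 bytes

Propagation delay = 2600 / 180000000 = 1.44444e-05 s.
BDP = R × t_prop = 2200000 × 1.44444e-05 = 31.7778 bits.
In bytes: 31.7778/8 = 3.972 bytes.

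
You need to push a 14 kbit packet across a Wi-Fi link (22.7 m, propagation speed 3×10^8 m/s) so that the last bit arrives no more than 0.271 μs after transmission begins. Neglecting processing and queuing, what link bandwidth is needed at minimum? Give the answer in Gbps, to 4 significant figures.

Propagation delay = 22.7 / 300000000 = 0.0756667 μs.
Transmission budget = 0.271 − 0.0756667 = 0.195333 μs.
R ≥ L / t_tx = 14000 bits / 1.95333e-07 s = 71.67 Gbps.

71.67 Gbps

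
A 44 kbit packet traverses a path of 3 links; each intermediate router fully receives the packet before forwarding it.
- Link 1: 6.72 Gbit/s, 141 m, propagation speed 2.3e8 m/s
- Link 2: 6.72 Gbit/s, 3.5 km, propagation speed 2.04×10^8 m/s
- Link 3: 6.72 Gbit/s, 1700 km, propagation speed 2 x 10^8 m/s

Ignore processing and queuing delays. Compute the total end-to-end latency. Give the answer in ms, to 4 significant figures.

8.537 ms

L = 44000 bits.
Transmission delay per hop = L/R = 44000/6720000000 = 0.00654762 ms; 3 hops → 0.0196429 ms.
Propagation delays (d/s per hop): 0.000613043, 0.0171569, 8.5 ms; sum = 8.51777 ms.
End-to-end = 8.537 ms.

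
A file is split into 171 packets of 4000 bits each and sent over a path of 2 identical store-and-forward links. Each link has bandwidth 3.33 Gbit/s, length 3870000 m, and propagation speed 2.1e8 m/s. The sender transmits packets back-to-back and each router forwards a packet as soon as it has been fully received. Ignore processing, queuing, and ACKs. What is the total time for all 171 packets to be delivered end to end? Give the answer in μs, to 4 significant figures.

Per-hop transmission t_tx = L/R = 4000/3330000000 = 1.2012 μs.
Per-hop propagation t_prop = 3870000/210000000 = 18428.6 μs.
Pipeline fill: first packet needs 2·t_tx to clear all hops; remaining 170 packets each add one t_tx.
Total = (2+171-1)·t_tx + 2·t_prop = 172·1.2012 + 2·18428.6 = 37060 μs.

37060 μs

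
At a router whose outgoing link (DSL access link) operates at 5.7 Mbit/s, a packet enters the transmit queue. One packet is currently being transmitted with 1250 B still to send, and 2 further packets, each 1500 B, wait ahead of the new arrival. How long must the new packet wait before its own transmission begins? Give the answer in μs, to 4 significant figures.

Each queued packet: L/R = 12000/5700000 = 2105.26 μs.
2 queued → 4210.53 μs.
Plus remaining 10000 bits of current packet: 1754.39 μs.
Queuing delay = 5965 μs.

5965 μs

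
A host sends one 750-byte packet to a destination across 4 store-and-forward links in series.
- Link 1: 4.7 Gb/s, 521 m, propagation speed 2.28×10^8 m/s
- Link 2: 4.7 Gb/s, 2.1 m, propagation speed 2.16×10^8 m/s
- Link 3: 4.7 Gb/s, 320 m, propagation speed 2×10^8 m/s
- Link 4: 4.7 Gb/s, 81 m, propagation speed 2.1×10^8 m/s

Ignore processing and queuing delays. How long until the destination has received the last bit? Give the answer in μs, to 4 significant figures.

9.387 μs

L = 750 × 8 = 6000 bits.
Transmission delay per hop = L/R = 6000/4700000000 = 1.2766 μs; 4 hops → 5.10638 μs.
Propagation delays (d/s per hop): 2.28509, 0.00972222, 1.6, 0.385714 μs; sum = 4.28052 μs.
End-to-end = 9.387 μs.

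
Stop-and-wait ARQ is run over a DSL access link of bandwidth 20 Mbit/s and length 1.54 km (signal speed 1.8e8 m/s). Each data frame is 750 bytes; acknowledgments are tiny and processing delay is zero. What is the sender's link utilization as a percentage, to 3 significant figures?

t_tx = L/R = 6000/20000000 = 0.0003 s.
t_prop = 1540/180000000 = 8.55556e-06 s; RTT = 1.71111e-05 s.
Cycle = t_tx + RTT = 0.000317111 s.
Utilization = t_tx / cycle = 0.0003/0.000317111 = 94.6 %.

94.6 %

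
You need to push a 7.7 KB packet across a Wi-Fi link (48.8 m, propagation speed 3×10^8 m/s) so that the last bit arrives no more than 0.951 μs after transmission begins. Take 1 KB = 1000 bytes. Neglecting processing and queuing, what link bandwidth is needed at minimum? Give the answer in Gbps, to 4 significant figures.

78.14 Gbps

L = 61600 bits.
Propagation delay = 48.8 / 300000000 = 0.162667 μs.
Transmission budget = 0.951 − 0.162667 = 0.788333 μs.
R ≥ L / t_tx = 61600 bits / 7.88333e-07 s = 78.14 Gbps.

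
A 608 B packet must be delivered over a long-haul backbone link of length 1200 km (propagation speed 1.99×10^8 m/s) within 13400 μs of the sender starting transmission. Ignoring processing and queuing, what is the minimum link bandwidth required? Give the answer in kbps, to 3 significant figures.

L = 4864 bits.
Propagation delay = 1200000 / 199000000 = 6030.15 μs.
Transmission budget = 13400 − 6030.15 = 7369.85 μs.
R ≥ L / t_tx = 4864 bits / 0.00736985 s = 660 kbps.

660 kbps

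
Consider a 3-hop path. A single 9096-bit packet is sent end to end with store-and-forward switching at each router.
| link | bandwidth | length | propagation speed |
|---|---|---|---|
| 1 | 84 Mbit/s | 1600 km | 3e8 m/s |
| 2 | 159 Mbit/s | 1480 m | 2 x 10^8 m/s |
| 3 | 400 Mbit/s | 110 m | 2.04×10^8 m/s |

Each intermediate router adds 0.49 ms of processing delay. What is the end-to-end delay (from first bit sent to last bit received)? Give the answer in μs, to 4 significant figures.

6510 μs

Transmission delays (L/R per hop): 108.286, 57.2075, 22.74 μs; sum = 188.233 μs.
Propagation delays (d/s per hop): 5333.33, 7.4, 0.539216 μs; sum = 5341.27 μs.
Processing at 2 router(s): 2 × 0.49 ms = 980 μs.
End-to-end = 6510 μs.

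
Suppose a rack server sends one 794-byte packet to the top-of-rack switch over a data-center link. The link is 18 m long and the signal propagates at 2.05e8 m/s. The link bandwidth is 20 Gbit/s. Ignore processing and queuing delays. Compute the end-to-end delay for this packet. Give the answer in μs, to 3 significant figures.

L = 794 × 8 = 6352 bits.
Transmission delay = L/R = 6352 / 20000000000 = 0.3176 μs.
Propagation delay = d/s = 18 m / 2.05e+08 m/s = 0.0878049 μs.
Total = 0.405 μs.

0.405 μs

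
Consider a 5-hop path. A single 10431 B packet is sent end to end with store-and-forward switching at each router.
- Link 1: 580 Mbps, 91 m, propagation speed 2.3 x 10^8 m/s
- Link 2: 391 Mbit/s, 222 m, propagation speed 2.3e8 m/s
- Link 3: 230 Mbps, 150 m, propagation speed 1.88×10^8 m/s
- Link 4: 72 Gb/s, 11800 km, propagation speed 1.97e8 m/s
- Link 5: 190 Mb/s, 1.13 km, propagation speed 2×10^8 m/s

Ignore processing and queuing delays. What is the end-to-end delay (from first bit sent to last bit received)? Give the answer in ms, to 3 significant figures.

L = 10431 × 8 = 83448 bits.
Transmission delays (L/R per hop): 0.143876, 0.213422, 0.362817, 0.001159, 0.4392 ms; sum = 1.16047 ms.
Propagation delays (d/s per hop): 0.000395652, 0.000965217, 0.000797872, 59.8985, 0.00565 ms; sum = 59.9063 ms.
End-to-end = 61.1 ms.

61.1 ms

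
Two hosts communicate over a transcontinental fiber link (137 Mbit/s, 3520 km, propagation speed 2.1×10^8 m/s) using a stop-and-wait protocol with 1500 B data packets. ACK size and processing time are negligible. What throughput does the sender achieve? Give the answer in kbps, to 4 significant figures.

357.0 kbps

t_tx = L/R = 12000/137000000 = 8.75912e-05 s.
t_prop = 3520000/210000000 = 0.0167619 s; RTT = 0.0335238 s.
Cycle = t_tx + RTT = 0.0336114 s.
Throughput = L / cycle = 12000 / 0.0336114 = 357.0 kbps.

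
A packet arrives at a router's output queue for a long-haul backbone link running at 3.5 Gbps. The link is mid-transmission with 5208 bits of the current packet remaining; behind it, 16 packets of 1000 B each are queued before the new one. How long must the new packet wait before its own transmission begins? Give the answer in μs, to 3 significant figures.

Each queued packet: L/R = 8000/3500000000 = 2.28571 μs.
16 queued → 36.5714 μs.
Plus remaining 5208 bits of current packet: 1.488 μs.
Queuing delay = 38.1 μs.

38.1 μs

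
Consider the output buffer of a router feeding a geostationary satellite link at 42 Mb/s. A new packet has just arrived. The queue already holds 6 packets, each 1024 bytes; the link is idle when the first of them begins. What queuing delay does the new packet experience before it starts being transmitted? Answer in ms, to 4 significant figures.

1.170 ms

Each queued packet: L/R = 8192/42000000 = 0.195048 ms.
6 queued → 1.17029 ms.
Queuing delay = 1.170 ms.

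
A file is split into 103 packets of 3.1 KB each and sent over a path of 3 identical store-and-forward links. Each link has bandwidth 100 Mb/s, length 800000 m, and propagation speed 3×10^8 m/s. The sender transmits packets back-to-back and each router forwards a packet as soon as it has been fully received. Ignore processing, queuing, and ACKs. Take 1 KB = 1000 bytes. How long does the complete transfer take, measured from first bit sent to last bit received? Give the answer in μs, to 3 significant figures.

Per-hop transmission t_tx = L/R = 24800/100000000 = 248 μs.
Per-hop propagation t_prop = 800000/300000000 = 2666.67 μs.
Pipeline fill: first packet needs 3·t_tx to clear all hops; remaining 102 packets each add one t_tx.
Total = (3+103-1)·t_tx + 3·t_prop = 105·248 + 3·2666.67 = 34000 μs.

34000 μs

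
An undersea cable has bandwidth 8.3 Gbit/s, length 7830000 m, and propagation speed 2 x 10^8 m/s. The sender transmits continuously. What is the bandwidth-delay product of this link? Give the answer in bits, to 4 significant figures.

324900000 bits

Propagation delay = 7830000 / 200000000 = 0.03915 s.
BDP = R × t_prop = 8.3e+09 × 0.03915 = 324945000 bits.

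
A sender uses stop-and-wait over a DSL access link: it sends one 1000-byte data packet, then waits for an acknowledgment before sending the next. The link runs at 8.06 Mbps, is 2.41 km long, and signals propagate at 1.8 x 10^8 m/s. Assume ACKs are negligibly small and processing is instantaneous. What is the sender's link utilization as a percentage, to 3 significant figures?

97.4 %

t_tx = L/R = 8000/8.06e+06 = 0.000992556 s.
t_prop = 2410/180000000 = 1.33889e-05 s; RTT = 2.67778e-05 s.
Cycle = t_tx + RTT = 0.00101933 s.
Utilization = t_tx / cycle = 0.000992556/0.00101933 = 97.4 %.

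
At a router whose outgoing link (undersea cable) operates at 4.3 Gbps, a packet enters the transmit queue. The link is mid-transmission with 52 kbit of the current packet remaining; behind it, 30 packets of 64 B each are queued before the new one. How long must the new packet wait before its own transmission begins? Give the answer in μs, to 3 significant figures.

Each queued packet: L/R = 512/4300000000 = 0.11907 μs.
30 queued → 3.57209 μs.
Plus remaining 52000 bits of current packet: 12.093 μs.
Queuing delay = 15.7 μs.

15.7 μs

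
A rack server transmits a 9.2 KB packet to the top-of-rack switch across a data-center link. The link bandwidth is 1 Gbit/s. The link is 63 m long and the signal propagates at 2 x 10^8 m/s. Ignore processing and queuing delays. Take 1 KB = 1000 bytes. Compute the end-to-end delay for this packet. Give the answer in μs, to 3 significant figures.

L = 73600 bits.
Transmission delay = L/R = 73600 / 1000000000 = 73.6 μs.
Propagation delay = d/s = 63 m / 200000000 m/s = 0.315 μs.
Total = 73.9 μs.

73.9 μs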